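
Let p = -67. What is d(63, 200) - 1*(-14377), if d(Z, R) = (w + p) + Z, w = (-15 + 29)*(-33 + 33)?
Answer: 14373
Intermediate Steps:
w = 0 (w = 14*0 = 0)
d(Z, R) = -67 + Z (d(Z, R) = (0 - 67) + Z = -67 + Z)
d(63, 200) - 1*(-14377) = (-67 + 63) - 1*(-14377) = -4 + 14377 = 14373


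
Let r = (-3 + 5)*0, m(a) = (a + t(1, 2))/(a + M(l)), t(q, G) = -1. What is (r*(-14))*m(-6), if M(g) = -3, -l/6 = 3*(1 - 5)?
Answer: 0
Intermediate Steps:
l = 72 (l = -18*(1 - 5) = -18*(-4) = -6*(-12) = 72)
m(a) = (-1 + a)/(-3 + a) (m(a) = (a - 1)/(a - 3) = (-1 + a)/(-3 + a))
r = 0 (r = 2*0 = 0)
(r*(-14))*m(-6) = (0*(-14))*((-1 - 6)/(-3 - 6)) = 0*(-7/(-9)) = 0*(-1/9*(-7)) = 0*(7/9) = 0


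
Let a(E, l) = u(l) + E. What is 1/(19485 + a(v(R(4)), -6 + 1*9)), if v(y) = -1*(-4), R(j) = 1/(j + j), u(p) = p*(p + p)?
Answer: 1/19507 ≈ 5.1264e-5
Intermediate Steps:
u(p) = 2*p**2 (u(p) = p*(2*p) = 2*p**2)
R(j) = 1/(2*j)
v(y) = 4
a(E, l) = E + 2*l**2 (a(E, l) = 2*l**2 + E = E + 2*l**2)
1/(19485 + a(v(R(4)), -6 + 1*9)) = 1/(19485 + (4 + 2*(-6 + 1*9)**2)) = 1/(19485 + (4 + 2*(-6 + 9)**2)) = 1/(19485 + (4 + 2*3**2)) = 1/(19485 + (4 + 2*9)) = 1/(19485 + (4 + 18)) = 1/(19485 + 22) = 1/19507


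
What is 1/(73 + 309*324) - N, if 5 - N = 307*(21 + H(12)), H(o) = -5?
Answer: 491627424/100189 ≈ 4907.0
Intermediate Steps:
N = -4907 (N = 5 - 307*(21 - 5) = 5 - 307*16 = 5 - 1*4912 = 5 - 4912 = -4907)
1/(73 + 309*324) - N = 1/(73 + 309*324) - 1*(-4907) = 1/(73 + 100116) + 4907 = 1/100189 + 4907 = 491627424/100189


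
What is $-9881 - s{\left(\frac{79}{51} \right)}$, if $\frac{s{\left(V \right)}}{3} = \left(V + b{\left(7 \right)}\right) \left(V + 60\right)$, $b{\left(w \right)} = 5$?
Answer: $- \frac{9615253}{867} \approx -11090.0$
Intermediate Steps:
$s{\left(V \right)} = 3 \left(5 + V\right) \left(60 + V\right)$ ($s{\left(V \right)} = 3 \left(V + 5\right) \left(V + 60\right) = 3 \left(5 + V\right) \left(60 + V\right)$)
$-9881 - s{\left(\frac{79}{51} \right)} = -9881 - \left(900 + 3 \left(\frac{79}{51}\right)^{2} + 195 \cdot \frac{79}{51}\right) = -9881 - \left(900 + 3 \cdot \frac{6241}{2601} + \frac{5135}{17}\right) = -9881 - \left(900 + \frac{6241}{867} + \frac{5135}{17}\right) = -9881 - \frac{1048426}{867} = - \frac{9615253}{867}$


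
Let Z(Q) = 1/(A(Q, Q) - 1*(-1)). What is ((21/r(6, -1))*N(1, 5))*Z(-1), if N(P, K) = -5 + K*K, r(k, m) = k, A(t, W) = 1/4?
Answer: 56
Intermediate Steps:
A(t, W) = ¼
N(P, K) = -5 + K²
Z(Q) = ⅘ (Z(Q) = 1/(¼ - 1*(-1)) = 1/(¼ + 1) = 1/(5/4) = ⅘)
((21/r(6, -1))*N(1, 5))*Z(-1) = ((21/6)*(-5 + 5²))*(⅘) = ((21*(⅙))*(-5 + 25))*(⅘) = ((7/2)*20)*(⅘) = 70*(⅘) = 56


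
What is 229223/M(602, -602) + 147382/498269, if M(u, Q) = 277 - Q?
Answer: 114344263765/437978451 ≈ 261.07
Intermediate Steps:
229223/M(602, -602) + 147382/498269 = 229223/(277 - 1*(-602)) + 147382/498269 = 229223/(277 + 602) + 147382*(1/498269) = 229223/879 + 147382/498269 = 114344263765/437978451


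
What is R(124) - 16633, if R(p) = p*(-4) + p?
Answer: -17005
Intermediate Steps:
R(p) = -3*p (R(p) = -4*p + p = -3*p)
R(124) - 16633 = -3*124 - 16633 = -372 - 16633 = -17005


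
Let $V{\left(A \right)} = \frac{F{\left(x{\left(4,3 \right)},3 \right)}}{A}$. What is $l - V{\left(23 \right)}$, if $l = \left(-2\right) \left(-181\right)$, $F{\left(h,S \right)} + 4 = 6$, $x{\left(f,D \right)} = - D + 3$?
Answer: $\frac{8324}{23} \approx 361.91$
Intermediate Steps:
$x{\left(f,D \right)} = 3 - D$
$F{\left(h,S \right)} = 2$ ($F{\left(h,S \right)} = -4 + 6 = 2$)
$l = 362$
$V{\left(A \right)} = \frac{2}{A}$
$l - V{\left(23 \right)} = 362 - \frac{2}{23} = \frac{8324}{23}$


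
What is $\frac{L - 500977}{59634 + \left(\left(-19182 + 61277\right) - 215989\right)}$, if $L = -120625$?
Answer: $\frac{310801}{57130} \approx 5.4402$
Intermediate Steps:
$\frac{L - 500977}{59634 + \left(\left(-19182 + 61277\right) - 215989\right)} = \frac{-120625 - 500977}{59634 + \left(\left(-19182 + 61277\right) - 215989\right)} = - \frac{621602}{59634 + \left(42095 - 215989\right)} = - \frac{621602}{59634 - 173894} = - \frac{621602}{-114260} = \left(-621602\right) \left(- \frac{1}{114260}\right) = \frac{310801}{57130}$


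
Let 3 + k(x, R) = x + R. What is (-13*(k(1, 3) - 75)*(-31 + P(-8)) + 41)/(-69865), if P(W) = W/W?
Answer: 28819/69865 ≈ 0.41250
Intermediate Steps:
k(x, R) = -3 + R + x (k(x, R) = -3 + (x + R) = -3 + (R + x) = -3 + R + x)
P(W) = 1
(-13*(k(1, 3) - 75)*(-31 + P(-8)) + 41)/(-69865) = (-13*((-3 + 3 + 1) - 75)*(-31 + 1) + 41)/(-69865) = (-13*(1 - 75)*(-30) + 41)*(-1/69865) = (-(-962)*(-30) + 41)*(-1/69865) = (-13*2220 + 41)*(-1/69865) = (-28860 + 41)*(-1/69865) = -28819*(-1/69865) = 28819/69865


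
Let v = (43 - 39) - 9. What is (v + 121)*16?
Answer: 1856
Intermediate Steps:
v = -5 (v = 4 - 9 = -5)
(v + 121)*16 = (-5 + 121)*16 = 116*16 = 1856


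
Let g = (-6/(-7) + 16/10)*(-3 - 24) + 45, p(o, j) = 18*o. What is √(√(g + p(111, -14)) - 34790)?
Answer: √(-42617750 + 105*√269045)/35 ≈ 186.4*I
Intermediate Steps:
g = -747/35 (g = (-6*(-⅐) + 16*(⅒))*(-27) + 45 = (6/7 + 8/5)*(-27) + 45 = (86/35)*(-27) + 45 = -2322/35 + 45 = -747/35 ≈ -21.343)
√(√(g + p(111, -14)) - 34790) = √(√(-747/35 + 18*111) - 34790) = √(√(-747/35 + 1998) - 34790) = √(√(69183/35) - 34790) = √(3*√269045/35 - 34790) = √(-34790 + 3*√269045/35)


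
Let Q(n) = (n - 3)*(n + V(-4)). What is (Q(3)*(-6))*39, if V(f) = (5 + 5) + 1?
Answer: 0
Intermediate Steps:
V(f) = 11 (V(f) = 10 + 1 = 11)
Q(n) = (-3 + n)*(11 + n) (Q(n) = (n - 3)*(n + 11) = (-3 + n)*(11 + n))
(Q(3)*(-6))*39 = ((-33 + 3² + 8*3)*(-6))*39 = ((-33 + 9 + 24)*(-6))*39 = (0*(-6))*39 = 0*39 = 0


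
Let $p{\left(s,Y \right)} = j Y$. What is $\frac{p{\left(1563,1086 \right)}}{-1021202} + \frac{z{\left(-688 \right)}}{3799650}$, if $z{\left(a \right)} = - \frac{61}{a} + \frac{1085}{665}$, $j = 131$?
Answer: $- \frac{19519863310573}{140116318960800} \approx -0.13931$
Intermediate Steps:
$p{\left(s,Y \right)} = 131 Y$
$z{\left(a \right)} = \frac{31}{19} - \frac{61}{a}$ ($z{\left(a \right)} = - \frac{61}{a} + 1085 \cdot \frac{1}{665} = - \frac{61}{a} + \frac{31}{19} = \frac{31}{19} - \frac{61}{a}$)
$\frac{p{\left(1563,1086 \right)}}{-1021202} + \frac{z{\left(-688 \right)}}{3799650} = \frac{131 \cdot 1086}{-1021202} + \frac{\frac{31}{19} - \frac{61}{-688}}{3799650} = 142266 \left(- \frac{1}{1021202}\right) + \left(\frac{31}{19} - - \frac{61}{688}\right) \frac{1}{3799650} = - \frac{393}{2821} + \left(\frac{31}{19} + \frac{61}{688}\right) \frac{1}{3799650} = - \frac{393}{2821} + \frac{22487}{13072} \cdot \frac{1}{3799650} = - \frac{393}{2821} + \frac{22487}{49669024800} = - \frac{19519863310573}{140116318960800}$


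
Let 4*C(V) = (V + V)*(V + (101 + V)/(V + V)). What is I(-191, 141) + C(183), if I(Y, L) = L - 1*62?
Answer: 33789/2 ≈ 16895.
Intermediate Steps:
I(Y, L) = -62 + L (I(Y, L) = L - 62 = -62 + L)
C(V) = V*(V + (101 + V)/(2*V))/2 (C(V) = ((V + V)*(V + (101 + V)/(V + V)))/4 = ((2*V)*(V + (101 + V)/((2*V))))/4 = ((2*V)*(V + (101 + V)*(1/(2*V))))/4 = ((2*V)*(V + (101 + V)/(2*V)))/4 = (2*V*(V + (101 + V)/(2*V)))/4 = V*(V + (101 + V)/(2*V))/2)
I(-191, 141) + C(183) = (-62 + 141) + (101/4 + (1/2)*183**2 + (1/4)*183) = 79 + (101/4 + (1/2)*33489 + 183/4) = 79 + (101/4 + 33489/2 + 183/4) = 79 + 33631/2 = 33789/2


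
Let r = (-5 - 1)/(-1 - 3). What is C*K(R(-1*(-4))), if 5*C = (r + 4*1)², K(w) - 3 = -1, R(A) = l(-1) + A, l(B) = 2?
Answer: 121/10 ≈ 12.100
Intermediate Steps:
R(A) = 2 + A
r = 3/2 (r = -6/(-4) = -6*(-¼) = 3/2 ≈ 1.5000)
K(w) = 2 (K(w) = 3 - 1 = 2)
C = 121/20 (C = (3/2 + 4*1)²/5 = (3/2 + 4)²/5 = (11/2)²/5 = (⅕)*(121/4) = 121/20 ≈ 6.0500)
C*K(R(-1*(-4))) = (121/20)*2 = 121/10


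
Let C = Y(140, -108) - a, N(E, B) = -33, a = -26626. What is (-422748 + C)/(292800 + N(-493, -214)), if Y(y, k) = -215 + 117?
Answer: -396220/292767 ≈ -1.3534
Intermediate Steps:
Y(y, k) = -98
C = 26528 (C = -98 - 1*(-26626) = -98 + 26626 = 26528)
(-422748 + C)/(292800 + N(-493, -214)) = (-422748 + 26528)/(292800 - 33) = -396220/292767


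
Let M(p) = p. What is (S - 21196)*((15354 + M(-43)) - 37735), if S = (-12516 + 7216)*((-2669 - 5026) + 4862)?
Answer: -336218818496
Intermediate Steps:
S = 15014900 (S = -5300*(-7695 + 4862) = -5300*(-2833) = 15014900)
(S - 21196)*((15354 + M(-43)) - 37735) = (15014900 - 21196)*((15354 - 43) - 37735) = 14993704*(15311 - 37735) = 14993704*(-22424) = -336218818496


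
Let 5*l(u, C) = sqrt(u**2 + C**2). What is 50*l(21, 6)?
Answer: 30*sqrt(53) ≈ 218.40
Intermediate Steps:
l(u, C) = sqrt(C**2 + u**2)/5 (l(u, C) = sqrt(u**2 + C**2)/5 = sqrt(C**2 + u**2)/5)
50*l(21, 6) = 50*(sqrt(6**2 + 21**2)/5) = 50*(sqrt(36 + 441)/5) = 50*(sqrt(477)/5) = 50*((3*sqrt(53))/5) = 50*(3*sqrt(53)/5) = 30*sqrt(53)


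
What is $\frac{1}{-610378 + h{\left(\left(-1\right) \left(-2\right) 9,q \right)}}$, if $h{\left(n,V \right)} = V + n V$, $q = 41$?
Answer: $- \frac{1}{609599} \approx -1.6404 \cdot 10^{-6}$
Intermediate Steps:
$h{\left(n,V \right)} = V + V n$
$\frac{1}{-610378 + h{\left(\left(-1\right) \left(-2\right) 9,q \right)}} = \frac{1}{-610378 + 41 \left(1 + \left(-1\right) \left(-2\right) 9\right)} = \frac{1}{-610378 + 41 \left(1 + 2 \cdot 9\right)} = \frac{1}{-610378 + 41 \left(1 + 18\right)} = \frac{1}{-610378 + 41 \cdot 19} = \frac{1}{-610378 + 779} = \frac{1}{-609599} = - \frac{1}{609599}$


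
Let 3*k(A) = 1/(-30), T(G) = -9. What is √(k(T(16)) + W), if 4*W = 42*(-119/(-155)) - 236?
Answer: I*√440665/93 ≈ 7.1379*I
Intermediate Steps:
W = -15791/310 (W = (42*(-119/(-155)) - 236)/4 = (42*(-119*(-1/155)) - 236)/4 = (42*(119/155) - 236)/4 = (4998/155 - 236)/4 = (¼)*(-31582/155) = -15791/310 ≈ -50.939)
k(A) = -1/90 (k(A) = (⅓)/(-30) = (⅓)*(-1/30) = -1/90)
√(k(T(16)) + W) = √(-1/90 - 15791/310) = √(-14215/279) = I*√440665/93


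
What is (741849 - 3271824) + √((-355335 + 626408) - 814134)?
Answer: -2529975 + I*√543061 ≈ -2.53e+6 + 736.93*I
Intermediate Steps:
(741849 - 3271824) + √((-355335 + 626408) - 814134) = -2529975 + √(271073 - 814134) = -2529975 + √(-543061) = -2529975 + I*√543061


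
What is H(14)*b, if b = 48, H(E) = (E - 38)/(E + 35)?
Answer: -1152/49 ≈ -23.510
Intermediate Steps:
H(E) = (-38 + E)/(35 + E)
H(14)*b = ((-38 + 14)/(35 + 14))*48 = (-24/49)*48 = ((1/49)*(-24))*48 = -24/49*48 = -1152/49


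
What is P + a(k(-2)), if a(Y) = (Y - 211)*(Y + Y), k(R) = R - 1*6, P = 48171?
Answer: 51675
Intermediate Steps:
k(R) = -6 + R (k(R) = R - 6 = -6 + R)
a(Y) = 2*Y*(-211 + Y) (a(Y) = (-211 + Y)*(2*Y) = 2*Y*(-211 + Y))
P + a(k(-2)) = 48171 + 2*(-6 - 2)*(-211 + (-6 - 2)) = 48171 + 2*(-8)*(-211 - 8) = 48171 + 2*(-8)*(-219) = 48171 + 3504 = 51675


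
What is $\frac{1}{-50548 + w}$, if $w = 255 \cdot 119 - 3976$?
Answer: $- \frac{1}{24179} \approx -4.1358 \cdot 10^{-5}$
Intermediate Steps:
$w = 26369$ ($w = 30345 - 3976 = 26369$)
$\frac{1}{-50548 + w} = \frac{1}{-50548 + 26369} = \frac{1}{-24179} = - \frac{1}{24179}$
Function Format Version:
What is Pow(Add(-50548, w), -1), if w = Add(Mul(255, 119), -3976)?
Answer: Rational(-1, 24179) ≈ -4.1358e-5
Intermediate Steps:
w = 26369 (w = Add(30345, -3976) = 26369)
Pow(Add(-50548, w), -1) = Pow(Add(-50548, 26369), -1) = Pow(-24179, -1) = Rational(-1, 24179)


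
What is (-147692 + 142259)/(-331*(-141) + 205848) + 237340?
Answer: 19977618009/84173 ≈ 2.3734e+5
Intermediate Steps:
(-147692 + 142259)/(-331*(-141) + 205848) + 237340 = -5433/(46671 + 205848) + 237340 = -5433/252519 + 237340 = -5433*1/252519 + 237340 = -1811/84173 + 237340 = 19977618009/84173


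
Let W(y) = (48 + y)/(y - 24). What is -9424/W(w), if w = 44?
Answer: -47120/23 ≈ -2048.7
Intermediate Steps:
W(y) = (48 + y)/(-24 + y)
-9424/W(w) = -9424*(-24 + 44)/(48 + 44) = -9424/(92/20) = -9424/((1/20)*92) = -9424/23/5 = -9424*5/23 = -47120/23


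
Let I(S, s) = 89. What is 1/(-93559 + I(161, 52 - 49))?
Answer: -1/93470 ≈ -1.0699e-5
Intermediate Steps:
1/(-93559 + I(161, 52 - 49)) = 1/(-93559 + 89) = 1/(-93470) = -1/93470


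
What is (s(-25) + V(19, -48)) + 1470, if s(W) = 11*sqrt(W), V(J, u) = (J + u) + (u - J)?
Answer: 1374 + 55*I ≈ 1374.0 + 55.0*I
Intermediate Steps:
V(J, u) = 2*u
(s(-25) + V(19, -48)) + 1470 = (11*sqrt(-25) + 2*(-48)) + 1470 = (11*(5*I) - 96) + 1470 = (55*I - 96) + 1470 = (-96 + 55*I) + 1470 = 1374 + 55*I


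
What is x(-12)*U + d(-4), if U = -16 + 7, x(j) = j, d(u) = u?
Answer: 104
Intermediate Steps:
U = -9
x(-12)*U + d(-4) = -12*(-9) - 4 = 108 - 4 = 104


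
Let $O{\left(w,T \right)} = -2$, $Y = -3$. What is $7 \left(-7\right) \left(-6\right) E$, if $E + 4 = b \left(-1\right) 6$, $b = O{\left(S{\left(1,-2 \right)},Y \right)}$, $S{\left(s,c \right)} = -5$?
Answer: $2352$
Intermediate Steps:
$b = -2$
$E = 8$ ($E = -4 + \left(-2\right) \left(-1\right) 6 = -4 + 2 \cdot 6 = -4 + 12 = 8$)
$7 \left(-7\right) \left(-6\right) E = 7 \left(-7\right) \left(-6\right) 8 = \left(-49\right) \left(-6\right) 8 = 294 \cdot 8 = 2352$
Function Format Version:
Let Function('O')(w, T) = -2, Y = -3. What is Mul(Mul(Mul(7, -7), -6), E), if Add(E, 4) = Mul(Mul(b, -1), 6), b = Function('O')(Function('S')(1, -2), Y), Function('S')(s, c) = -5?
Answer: 2352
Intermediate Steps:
b = -2
E = 8 (E = Add(-4, Mul(Mul(-2, -1), 6)) = Add(-4, Mul(2, 6)) = Add(-4, 12) = 8)
Mul(Mul(Mul(7, -7), -6), E) = Mul(Mul(Mul(7, -7), -6), 8) = Mul(Mul(-49, -6), 8) = Mul(294, 8) = 2352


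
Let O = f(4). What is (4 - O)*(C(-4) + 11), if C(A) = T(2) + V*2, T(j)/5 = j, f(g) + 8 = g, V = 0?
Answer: 168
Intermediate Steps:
f(g) = -8 + g
T(j) = 5*j
O = -4 (O = -8 + 4 = -4)
C(A) = 10 (C(A) = 5*2 + 0*2 = 10 + 0 = 10)
(4 - O)*(C(-4) + 11) = (4 - 1*(-4))*(10 + 11) = (4 + 4)*21 = 8*21 = 168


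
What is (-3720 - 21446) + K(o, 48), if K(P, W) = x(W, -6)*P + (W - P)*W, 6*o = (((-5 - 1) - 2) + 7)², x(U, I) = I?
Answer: -22871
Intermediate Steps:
o = ⅙ (o = (((-5 - 1) - 2) + 7)²/6 = ((-6 - 2) + 7)²/6 = (-8 + 7)²/6 = (⅙)*(-1)² = (⅙)*1 = ⅙ ≈ 0.16667)
K(P, W) = -6*P + W*(W - P) (K(P, W) = -6*P + (W - P)*W = -6*P + W*(W - P))
(-3720 - 21446) + K(o, 48) = (-3720 - 21446) + (48² - 6*⅙ - 1*⅙*48) = -25166 + (2304 - 1 - 8) = -25166 + 2295 = -22871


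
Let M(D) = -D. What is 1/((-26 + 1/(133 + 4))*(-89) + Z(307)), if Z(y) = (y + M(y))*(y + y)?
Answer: 137/316929 ≈ 0.00043227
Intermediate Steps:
Z(y) = 0 (Z(y) = (y - y)*(y + y) = 0*(2*y) = 0)
1/((-26 + 1/(133 + 4))*(-89) + Z(307)) = 1/((-26 + 1/(133 + 4))*(-89) + 0) = 1/((-26 + 1/137)*(-89) + 0) = 1/(-3561/137*(-89) + 0) = 1/(316929/137 + 0) = 1/(316929/137) = 137/316929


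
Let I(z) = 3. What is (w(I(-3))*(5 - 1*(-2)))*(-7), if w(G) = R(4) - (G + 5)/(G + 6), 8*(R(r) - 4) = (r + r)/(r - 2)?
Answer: -3185/18 ≈ -176.94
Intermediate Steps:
R(r) = 4 + r/(4*(-2 + r)) (R(r) = 4 + ((r + r)/(r - 2))/8 = 4 + ((2*r)/(-2 + r))/8 = 4 + (2*r/(-2 + r))/8 = 4 + r/(4*(-2 + r)))
w(G) = 9/2 - (5 + G)/(6 + G) (w(G) = (-32 + 17*4)/(4*(-2 + 4)) - (G + 5)/(G + 6) = (1/4)*(-32 + 68)/2 - (5 + G)/(6 + G) = (1/4)*(1/2)*36 - (5 + G)/(6 + G) = 9/2 - (5 + G)/(6 + G))
(w(I(-3))*(5 - 1*(-2)))*(-7) = (((44 + 7*3)/(2*(6 + 3)))*(5 - 1*(-2)))*(-7) = (((1/2)*(44 + 21)/9)*(5 + 2))*(-7) = (((1/2)*(1/9)*65)*7)*(-7) = ((65/18)*7)*(-7) = (455/18)*(-7) = -3185/18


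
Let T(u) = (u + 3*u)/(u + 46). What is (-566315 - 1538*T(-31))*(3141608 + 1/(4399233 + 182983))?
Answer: -39846879575749259759/22911080 ≈ -1.7392e+12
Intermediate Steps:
T(u) = 4*u/(46 + u) (T(u) = (4*u)/(46 + u) = 4*u/(46 + u))
(-566315 - 1538*T(-31))*(3141608 + 1/(4399233 + 182983)) = (-566315 - 6152*(-31)/(46 - 31))*(3141608 + 1/(4399233 + 182983)) = (-566315 - 6152*(-31)/15)*(3141608 + 1/4582216) = (-566315 - 1538*(-124/15))*(14395526443329/4582216) = (-566315 + 190712/15)*(14395526443329/4582216) = -8304013/15*14395526443329/4582216 = -39846879575749259759/22911080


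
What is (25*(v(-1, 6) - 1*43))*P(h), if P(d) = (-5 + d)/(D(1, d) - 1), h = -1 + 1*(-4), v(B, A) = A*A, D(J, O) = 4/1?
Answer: 1750/3 ≈ 583.33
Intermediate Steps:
D(J, O) = 4 (D(J, O) = 4*1 = 4)
v(B, A) = A²
h = -5 (h = -1 - 4 = -5)
P(d) = -5/3 + d/3 (P(d) = (-5 + d)/(4 - 1) = (-5 + d)/3 = (-5 + d)*(⅓) = -5/3 + d/3)
(25*(v(-1, 6) - 1*43))*P(h) = (25*(6² - 1*43))*(-5/3 + (⅓)*(-5)) = (25*(36 - 43))*(-5/3 - 5/3) = (25*(-7))*(-10/3) = -175*(-10/3) = 1750/3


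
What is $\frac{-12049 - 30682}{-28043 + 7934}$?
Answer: $\frac{42731}{20109} \approx 2.125$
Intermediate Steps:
$\frac{-12049 - 30682}{-28043 + 7934} = - \frac{42731}{-20109} = \left(-42731\right) \left(- \frac{1}{20109}\right) = \frac{42731}{20109}$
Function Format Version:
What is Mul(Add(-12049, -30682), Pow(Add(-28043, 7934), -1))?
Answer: Rational(42731, 20109) ≈ 2.1250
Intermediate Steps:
Mul(Add(-12049, -30682), Pow(Add(-28043, 7934), -1)) = Mul(-42731, Pow(-20109, -1)) = Mul(-42731, Rational(-1, 20109)) = Rational(42731, 20109)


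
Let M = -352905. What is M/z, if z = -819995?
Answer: 70581/163999 ≈ 0.43037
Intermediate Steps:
M/z = -352905/(-819995) = -352905*(-1/819995) = 70581/163999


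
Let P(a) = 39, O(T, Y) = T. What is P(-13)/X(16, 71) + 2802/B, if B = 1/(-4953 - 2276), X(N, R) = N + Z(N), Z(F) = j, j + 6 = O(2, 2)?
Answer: -81022619/4 ≈ -2.0256e+7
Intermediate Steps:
j = -4 (j = -6 + 2 = -4)
Z(F) = -4
X(N, R) = -4 + N (X(N, R) = N - 4 = -4 + N)
B = -1/7229 (B = 1/(-7229) = -1/7229 ≈ -0.00013833)
P(-13)/X(16, 71) + 2802/B = 39/(-4 + 16) + 2802/(-1/7229) = 39/12 + 2802*(-7229) = 39*(1/12) - 20255658 = 13/4 - 20255658 = -81022619/4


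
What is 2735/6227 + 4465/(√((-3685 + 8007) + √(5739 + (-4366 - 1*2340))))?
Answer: 2735/6227 + 4465/√(4322 + I*√967) ≈ 68.355 - 0.24432*I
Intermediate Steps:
2735/6227 + 4465/(√((-3685 + 8007) + √(5739 + (-4366 - 1*2340)))) = 2735*(1/6227) + 4465/(√(4322 + √(5739 + (-4366 - 2340)))) = 2735/6227 + 4465/(√(4322 + √(5739 - 6706))) = 2735/6227 + 4465/(√(4322 + √(-967))) = 2735/6227 + 4465/(√(4322 + I*√967)) = 2735/6227 + 4465/√(4322 + I*√967)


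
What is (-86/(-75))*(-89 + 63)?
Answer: -2236/75 ≈ -29.813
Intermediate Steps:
(-86/(-75))*(-89 + 63) = -86*(-1/75)*(-26) = (86/75)*(-26) = -2236/75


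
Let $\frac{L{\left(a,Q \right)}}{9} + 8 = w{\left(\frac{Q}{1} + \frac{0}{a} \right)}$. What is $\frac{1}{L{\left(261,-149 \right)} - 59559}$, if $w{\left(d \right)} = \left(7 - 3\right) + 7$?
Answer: $- \frac{1}{59532} \approx -1.6798 \cdot 10^{-5}$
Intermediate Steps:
$w{\left(d \right)} = 11$ ($w{\left(d \right)} = 4 + 7 = 11$)
$L{\left(a,Q \right)} = 27$ ($L{\left(a,Q \right)} = -72 + 9 \cdot 11 = -72 + 99 = 27$)
$\frac{1}{L{\left(261,-149 \right)} - 59559} = \frac{1}{27 - 59559} = \frac{1}{-59532} = - \frac{1}{59532}$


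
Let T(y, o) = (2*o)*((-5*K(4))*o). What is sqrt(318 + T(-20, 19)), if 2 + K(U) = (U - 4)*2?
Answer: sqrt(7538) ≈ 86.822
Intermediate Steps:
K(U) = -10 + 2*U (K(U) = -2 + (U - 4)*2 = -2 + (-4 + U)*2 = -2 + (-8 + 2*U) = -10 + 2*U)
T(y, o) = 20*o**2 (T(y, o) = (2*o)*((-5*(-10 + 2*4))*o) = (2*o)*((-5*(-10 + 8))*o) = (2*o)*((-5*(-2))*o) = (2*o)*(10*o) = 20*o**2)
sqrt(318 + T(-20, 19)) = sqrt(318 + 20*19**2) = sqrt(318 + 20*361) = sqrt(318 + 7220) = sqrt(7538)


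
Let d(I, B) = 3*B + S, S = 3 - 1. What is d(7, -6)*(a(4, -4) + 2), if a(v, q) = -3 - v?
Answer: 80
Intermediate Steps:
S = 2
d(I, B) = 2 + 3*B (d(I, B) = 3*B + 2 = 2 + 3*B)
d(7, -6)*(a(4, -4) + 2) = (2 + 3*(-6))*((-3 - 1*4) + 2) = (2 - 18)*((-3 - 4) + 2) = -16*(-7 + 2) = -16*(-5) = 80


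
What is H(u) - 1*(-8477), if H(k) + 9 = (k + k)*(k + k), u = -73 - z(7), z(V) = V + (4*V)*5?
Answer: 202068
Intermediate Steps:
z(V) = 21*V (z(V) = V + 20*V = 21*V)
u = -220 (u = -73 - 21*7 = -73 - 1*147 = -73 - 147 = -220)
H(k) = -9 + 4*k**2 (H(k) = -9 + (k + k)*(k + k) = -9 + (2*k)*(2*k) = -9 + 4*k**2)
H(u) - 1*(-8477) = (-9 + 4*(-220)**2) - 1*(-8477) = (-9 + 4*48400) + 8477 = (-9 + 193600) + 8477 = 193591 + 8477 = 202068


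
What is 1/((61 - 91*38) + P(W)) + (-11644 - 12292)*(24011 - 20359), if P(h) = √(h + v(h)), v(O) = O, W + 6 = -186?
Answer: -1008760086983493/11539993 - 8*I*√6/11539993 ≈ -8.7414e+7 - 1.6981e-6*I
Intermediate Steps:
W = -192 (W = -6 - 186 = -192)
P(h) = √2*√h (P(h) = √(h + h) = √(2*h) = √2*√h)
1/((61 - 91*38) + P(W)) + (-11644 - 12292)*(24011 - 20359) = 1/((61 - 91*38) + √2*√(-192)) + (-11644 - 12292)*(24011 - 20359) = 1/((61 - 3458) + √2*(8*I*√3)) - 23936*3652 = 1/(-3397 + 8*I*√6) - 87414272 = -87414272 + 1/(-3397 + 8*I*√6)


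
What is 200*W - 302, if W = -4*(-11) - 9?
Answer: 6698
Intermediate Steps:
W = 35 (W = 44 - 9 = 35)
200*W - 302 = 200*35 - 302 = 7000 - 302 = 6698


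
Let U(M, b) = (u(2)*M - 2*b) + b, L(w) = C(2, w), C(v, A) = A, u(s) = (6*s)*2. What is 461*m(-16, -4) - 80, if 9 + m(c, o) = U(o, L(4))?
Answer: -50329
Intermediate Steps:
u(s) = 12*s
L(w) = w
U(M, b) = -b + 24*M (U(M, b) = ((12*2)*M - 2*b) + b = (24*M - 2*b) + b = (-2*b + 24*M) + b = -b + 24*M)
m(c, o) = -13 + 24*o (m(c, o) = -9 + (-1*4 + 24*o) = -9 + (-4 + 24*o) = -13 + 24*o)
461*m(-16, -4) - 80 = 461*(-13 + 24*(-4)) - 80 = 461*(-13 - 96) - 80 = 461*(-109) - 80 = -50249 - 80 = -50329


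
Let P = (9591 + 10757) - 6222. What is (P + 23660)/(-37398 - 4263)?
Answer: -37786/41661 ≈ -0.90699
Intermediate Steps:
P = 14126 (P = 20348 - 6222 = 14126)
(P + 23660)/(-37398 - 4263) = (14126 + 23660)/(-37398 - 4263) = 37786/(-41661) = 37786*(-1/41661) = -37786/41661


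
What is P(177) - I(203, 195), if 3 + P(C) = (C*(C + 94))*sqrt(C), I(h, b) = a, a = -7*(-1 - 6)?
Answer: -52 + 47967*sqrt(177) ≈ 6.3811e+5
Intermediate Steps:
a = 49 (a = -7*(-7) = 49)
I(h, b) = 49
P(C) = -3 + C**(3/2)*(94 + C) (P(C) = -3 + (C*(C + 94))*sqrt(C) = -3 + (C*(94 + C))*sqrt(C) = -3 + C**(3/2)*(94 + C))
P(177) - I(203, 195) = (-3 + 177**(5/2) + 94*177**(3/2)) - 1*49 = (-3 + 31329*sqrt(177) + 94*(177*sqrt(177))) - 49 = (-3 + 31329*sqrt(177) + 16638*sqrt(177)) - 49 = (-3 + 47967*sqrt(177)) - 49 = -52 + 47967*sqrt(177)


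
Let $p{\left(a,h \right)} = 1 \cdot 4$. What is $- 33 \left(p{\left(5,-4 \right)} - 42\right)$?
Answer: $1254$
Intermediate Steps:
$p{\left(a,h \right)} = 4$
$- 33 \left(p{\left(5,-4 \right)} - 42\right) = - 33 \left(4 - 42\right) = \left(-33\right) \left(-38\right) = 1254$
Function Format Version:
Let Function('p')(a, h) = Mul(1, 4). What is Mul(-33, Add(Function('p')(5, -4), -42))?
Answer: 1254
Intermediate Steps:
Function('p')(a, h) = 4
Mul(-33, Add(Function('p')(5, -4), -42)) = Mul(-33, Add(4, -42)) = Mul(-33, -38) = 1254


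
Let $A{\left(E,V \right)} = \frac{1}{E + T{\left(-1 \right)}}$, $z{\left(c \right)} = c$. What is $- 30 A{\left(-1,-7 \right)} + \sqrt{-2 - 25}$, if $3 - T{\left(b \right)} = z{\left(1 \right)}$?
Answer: $-30 + 3 i \sqrt{3} \approx -30.0 + 5.1962 i$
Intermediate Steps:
$T{\left(b \right)} = 2$ ($T{\left(b \right)} = 3 - 1 = 2$)
$A{\left(E,V \right)} = \frac{1}{2 + E}$ ($A{\left(E,V \right)} = \frac{1}{E + 2} = \frac{1}{2 + E}$)
$- 30 A{\left(-1,-7 \right)} + \sqrt{-2 - 25} = - \frac{30}{2 - 1} + \sqrt{-2 - 25} = - \frac{30}{1} + \sqrt{-27} = \left(-30\right) 1 + 3 i \sqrt{3} = -30 + 3 i \sqrt{3}$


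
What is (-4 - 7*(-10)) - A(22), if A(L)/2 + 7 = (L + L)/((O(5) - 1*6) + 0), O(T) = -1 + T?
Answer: 124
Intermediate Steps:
A(L) = -14 - 2*L (A(L) = -14 + 2*((L + L)/(((-1 + 5) - 1*6) + 0)) = -14 + 2*((2*L)/((4 - 6) + 0)) = -14 + 2*((2*L)/(-2 + 0)) = -14 + 2*((2*L)/(-2)) = -14 + 2*((2*L)*(-½)) = -14 + 2*(-L) = -14 - 2*L)
(-4 - 7*(-10)) - A(22) = (-4 - 7*(-10)) - (-14 - 2*22) = (-4 + 70) - (-14 - 44) = 66 - 1*(-58) = 66 + 58 = 124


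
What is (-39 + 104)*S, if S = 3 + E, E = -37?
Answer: -2210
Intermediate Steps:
S = -34 (S = 3 - 37 = -34)
(-39 + 104)*S = (-39 + 104)*(-34) = 65*(-34) = -2210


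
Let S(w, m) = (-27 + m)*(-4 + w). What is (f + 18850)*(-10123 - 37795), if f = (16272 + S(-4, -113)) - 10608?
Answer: -1228330012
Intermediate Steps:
f = 6784 (f = (16272 + (108 - 27*(-4) - 4*(-113) - 113*(-4))) - 10608 = (16272 + (108 + 108 + 452 + 452)) - 10608 = (16272 + 1120) - 10608 = 17392 - 10608 = 6784)
(f + 18850)*(-10123 - 37795) = (6784 + 18850)*(-10123 - 37795) = 25634*(-47918) = -1228330012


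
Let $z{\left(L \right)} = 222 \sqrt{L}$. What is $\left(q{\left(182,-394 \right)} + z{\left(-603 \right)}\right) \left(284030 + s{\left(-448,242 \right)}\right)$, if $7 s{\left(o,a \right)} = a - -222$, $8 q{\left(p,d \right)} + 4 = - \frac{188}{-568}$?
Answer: $- \frac{518049577}{3976} + \frac{1324456884 i \sqrt{67}}{7} \approx -1.3029 \cdot 10^{5} + 1.5487 \cdot 10^{9} i$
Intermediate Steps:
$q{\left(p,d \right)} = - \frac{521}{1136}$ ($q{\left(p,d \right)} = - \frac{1}{2} + \frac{\left(-188\right) \frac{1}{-568}}{8} = - \frac{1}{2} + \frac{\left(-188\right) \left(- \frac{1}{568}\right)}{8} = - \frac{1}{2} + \frac{1}{8} \cdot \frac{47}{142} = - \frac{1}{2} + \frac{47}{1136} = - \frac{521}{1136}$)
$s{\left(o,a \right)} = \frac{222}{7} + \frac{a}{7}$ ($s{\left(o,a \right)} = \frac{a - -222}{7} = \frac{a + 222}{7} = \frac{222 + a}{7} = \frac{222}{7} + \frac{a}{7}$)
$\left(q{\left(182,-394 \right)} + z{\left(-603 \right)}\right) \left(284030 + s{\left(-448,242 \right)}\right) = \left(- \frac{521}{1136} + 222 \sqrt{-603}\right) \left(284030 + \left(\frac{222}{7} + \frac{1}{7} \cdot 242\right)\right) = \left(- \frac{521}{1136} + 222 \cdot 3 i \sqrt{67}\right) \left(284030 + \left(\frac{222}{7} + \frac{242}{7}\right)\right) = \left(- \frac{521}{1136} + 666 i \sqrt{67}\right) \left(284030 + \frac{464}{7}\right) = \left(- \frac{521}{1136} + 666 i \sqrt{67}\right) \frac{1988674}{7} = - \frac{518049577}{3976} + \frac{1324456884 i \sqrt{67}}{7}$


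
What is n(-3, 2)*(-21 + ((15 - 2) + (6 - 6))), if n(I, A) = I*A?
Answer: 48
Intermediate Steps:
n(I, A) = A*I
n(-3, 2)*(-21 + ((15 - 2) + (6 - 6))) = (2*(-3))*(-21 + ((15 - 2) + (6 - 6))) = -6*(-21 + (13 + 0)) = -6*(-21 + 13) = -6*(-8) = 48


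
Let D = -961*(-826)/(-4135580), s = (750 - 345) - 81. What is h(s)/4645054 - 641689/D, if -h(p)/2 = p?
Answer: 3081710206582509038/921794708611 ≈ 3.3432e+6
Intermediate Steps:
s = 324 (s = 405 - 81 = 324)
D = -396893/2067790 (D = 793786*(-1/4135580) = -396893/2067790 ≈ -0.19194)
h(p) = -2*p
h(s)/4645054 - 641689/D = -2*324/4645054 - 641689/(-396893/2067790) = -648*1/4645054 - 641689*(-2067790/396893) = -324/2322527 + 1326878097310/396893 = 3081710206582509038/921794708611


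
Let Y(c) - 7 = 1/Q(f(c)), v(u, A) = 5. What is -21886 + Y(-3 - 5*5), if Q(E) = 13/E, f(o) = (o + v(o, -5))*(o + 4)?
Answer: -283875/13 ≈ -21837.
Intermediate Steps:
f(o) = (4 + o)*(5 + o) (f(o) = (o + 5)*(o + 4) = (5 + o)*(4 + o) = (4 + o)*(5 + o))
Y(c) = 111/13 + c**2/13 + 9*c/13 (Y(c) = 7 + 1/(13/(20 + c**2 + 9*c)) = 7 + (20/13 + c**2/13 + 9*c/13) = 111/13 + c**2/13 + 9*c/13)
-21886 + Y(-3 - 5*5) = -21886 + (111/13 + (-3 - 5*5)**2/13 + 9*(-3 - 5*5)/13) = -21886 + (111/13 + (-3 - 25)**2/13 + 9*(-3 - 25)/13) = -21886 + (111/13 + (1/13)*(-28)**2 + (9/13)*(-28)) = -21886 + (111/13 + (1/13)*784 - 252/13) = -21886 + (111/13 + 784/13 - 252/13) = -21886 + 643/13 = -283875/13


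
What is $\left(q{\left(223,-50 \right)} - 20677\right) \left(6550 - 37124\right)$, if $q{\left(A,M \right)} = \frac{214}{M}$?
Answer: $\frac{15807736368}{25} \approx 6.3231 \cdot 10^{8}$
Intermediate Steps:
$\left(q{\left(223,-50 \right)} - 20677\right) \left(6550 - 37124\right) = \left(\frac{214}{-50} - 20677\right) \left(6550 - 37124\right) = \left(214 \left(- \frac{1}{50}\right) - 20677\right) \left(-30574\right) = \left(- \frac{107}{25} - 20677\right) \left(-30574\right) = \left(- \frac{517032}{25}\right) \left(-30574\right) = \frac{15807736368}{25}$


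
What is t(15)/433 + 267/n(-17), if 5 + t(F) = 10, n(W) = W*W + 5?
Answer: 39027/42434 ≈ 0.91971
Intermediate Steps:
n(W) = 5 + W² (n(W) = W² + 5 = 5 + W²)
t(F) = 5 (t(F) = -5 + 10 = 5)
t(15)/433 + 267/n(-17) = 5/433 + 267/(5 + (-17)²) = 5*(1/433) + 267/(5 + 289) = 5/433 + 267/294 = 5/433 + 267*(1/294) = 5/433 + 89/98 = 39027/42434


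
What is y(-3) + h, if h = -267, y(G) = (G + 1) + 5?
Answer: -264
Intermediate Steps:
y(G) = 6 + G (y(G) = (1 + G) + 5 = 6 + G)
y(-3) + h = (6 - 3) - 267 = 3 - 267 = -264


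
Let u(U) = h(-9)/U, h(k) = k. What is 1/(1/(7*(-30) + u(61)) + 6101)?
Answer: 12819/78208658 ≈ 0.00016391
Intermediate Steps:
u(U) = -9/U
1/(1/(7*(-30) + u(61)) + 6101) = 1/(1/(7*(-30) - 9/61) + 6101) = 1/(1/(-210 - 9*1/61) + 6101) = 1/(1/(-210 - 9/61) + 6101) = 1/(1/(-12819/61) + 6101) = 1/(-61/12819 + 6101) = 1/(78208658/12819) = 12819/78208658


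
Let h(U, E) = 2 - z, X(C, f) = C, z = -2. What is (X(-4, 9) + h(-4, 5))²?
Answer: 0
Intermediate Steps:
h(U, E) = 4 (h(U, E) = 2 - 1*(-2) = 2 + 2 = 4)
(X(-4, 9) + h(-4, 5))² = (-4 + 4)² = 0² = 0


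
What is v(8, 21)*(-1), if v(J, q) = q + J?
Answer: -29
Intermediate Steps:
v(J, q) = J + q
v(8, 21)*(-1) = (8 + 21)*(-1) = 29*(-1) = -29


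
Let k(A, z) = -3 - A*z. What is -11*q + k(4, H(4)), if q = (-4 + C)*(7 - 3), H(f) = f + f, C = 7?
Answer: -167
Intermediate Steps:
H(f) = 2*f
k(A, z) = -3 - A*z
q = 12 (q = (-4 + 7)*(7 - 3) = 3*4 = 12)
-11*q + k(4, H(4)) = -11*12 + (-3 - 1*4*2*4) = -132 + (-3 - 1*4*8) = -132 + (-3 - 32) = -132 - 35 = -167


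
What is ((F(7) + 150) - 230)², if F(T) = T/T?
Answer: 6241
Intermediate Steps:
F(T) = 1
((F(7) + 150) - 230)² = ((1 + 150) - 230)² = (151 - 230)² = (-79)² = 6241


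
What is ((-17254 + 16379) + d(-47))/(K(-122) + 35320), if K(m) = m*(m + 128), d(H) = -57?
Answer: -233/8647 ≈ -0.026946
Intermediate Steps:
K(m) = m*(128 + m)
((-17254 + 16379) + d(-47))/(K(-122) + 35320) = ((-17254 + 16379) - 57)/(-122*(128 - 122) + 35320) = (-875 - 57)/(-122*6 + 35320) = -932/(-732 + 35320) = -932/34588 = -932*1/34588 = -233/8647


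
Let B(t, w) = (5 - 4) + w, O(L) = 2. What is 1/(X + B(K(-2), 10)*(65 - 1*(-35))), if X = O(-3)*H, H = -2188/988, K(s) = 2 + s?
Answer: 247/270606 ≈ 0.00091277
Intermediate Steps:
B(t, w) = 1 + w
H = -547/247 (H = -2188*1/988 = -547/247 ≈ -2.2146)
X = -1094/247 (X = 2*(-547/247) = -1094/247 ≈ -4.4292)
1/(X + B(K(-2), 10)*(65 - 1*(-35))) = 1/(-1094/247 + (1 + 10)*(65 - 1*(-35))) = 1/(-1094/247 + 11*(65 + 35)) = 1/(-1094/247 + 11*100) = 1/(-1094/247 + 1100) = 1/(270606/247) = 247/270606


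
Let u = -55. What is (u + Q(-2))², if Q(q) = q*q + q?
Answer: 2809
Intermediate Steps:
Q(q) = q + q² (Q(q) = q² + q = q + q²)
(u + Q(-2))² = (-55 - 2*(1 - 2))² = (-55 - 2*(-1))² = (-55 + 2)² = (-53)² = 2809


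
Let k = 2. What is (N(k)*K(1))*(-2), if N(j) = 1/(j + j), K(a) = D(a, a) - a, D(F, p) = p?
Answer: 0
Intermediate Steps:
K(a) = 0 (K(a) = a - a = 0)
N(j) = 1/(2*j)
(N(k)*K(1))*(-2) = (((½)/2)*0)*(-2) = (((½)*(½))*0)*(-2) = ((¼)*0)*(-2) = 0*(-2) = 0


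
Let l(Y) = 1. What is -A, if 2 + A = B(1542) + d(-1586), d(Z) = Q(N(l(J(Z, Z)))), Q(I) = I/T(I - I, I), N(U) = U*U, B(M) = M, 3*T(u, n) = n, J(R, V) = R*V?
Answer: -1543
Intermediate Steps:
T(u, n) = n/3
N(U) = U**2
Q(I) = 3 (Q(I) = I/((I/3)) = I*(3/I) = 3)
d(Z) = 3
A = 1543 (A = -2 + (1542 + 3) = -2 + 1545 = 1543)
-A = -1*1543 = -1543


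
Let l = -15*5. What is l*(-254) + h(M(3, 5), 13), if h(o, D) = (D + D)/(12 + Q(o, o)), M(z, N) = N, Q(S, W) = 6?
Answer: 171463/9 ≈ 19051.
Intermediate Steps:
l = -75
h(o, D) = D/9 (h(o, D) = (D + D)/(12 + 6) = (2*D)/18 = (2*D)*(1/18) = D/9)
l*(-254) + h(M(3, 5), 13) = -75*(-254) + (⅑)*13 = 19050 + 13/9 = 171463/9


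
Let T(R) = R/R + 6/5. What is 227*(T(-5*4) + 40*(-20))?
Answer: -905503/5 ≈ -1.8110e+5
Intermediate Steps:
T(R) = 11/5 (T(R) = 1 + 6*(⅕) = 1 + 6/5 = 11/5)
227*(T(-5*4) + 40*(-20)) = 227*(11/5 + 40*(-20)) = 227*(11/5 - 800) = 227*(-3989/5) = -905503/5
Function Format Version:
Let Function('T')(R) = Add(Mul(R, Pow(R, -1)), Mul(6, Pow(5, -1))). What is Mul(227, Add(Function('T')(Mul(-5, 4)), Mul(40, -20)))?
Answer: Rational(-905503, 5) ≈ -1.8110e+5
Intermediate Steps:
Function('T')(R) = Rational(11, 5) (Function('T')(R) = Add(1, Mul(6, Rational(1, 5))) = Add(1, Rational(6, 5)) = Rational(11, 5))
Mul(227, Add(Function('T')(Mul(-5, 4)), Mul(40, -20))) = Mul(227, Add(Rational(11, 5), Mul(40, -20))) = Mul(227, Add(Rational(11, 5), -800)) = Mul(227, Rational(-3989, 5)) = Rational(-905503, 5)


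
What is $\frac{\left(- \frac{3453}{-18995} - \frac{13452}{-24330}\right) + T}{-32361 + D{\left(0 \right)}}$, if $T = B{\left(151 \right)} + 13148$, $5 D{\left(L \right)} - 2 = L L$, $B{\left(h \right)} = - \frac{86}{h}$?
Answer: $- \frac{30584560899481}{75275502738217} \approx -0.4063$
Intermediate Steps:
$D{\left(L \right)} = \frac{2}{5} + \frac{L^{2}}{5}$ ($D{\left(L \right)} = \frac{2}{5} + \frac{L L}{5} = \frac{2}{5} + \frac{L^{2}}{5}$)
$T = \frac{1985262}{151}$ ($T = - \frac{86}{151} + 13148 = \frac{1985262}{151} \approx 13147.0$)
$\frac{\left(- \frac{3453}{-18995} - \frac{13452}{-24330}\right) + T}{-32361 + D{\left(0 \right)}} = \frac{\left(- \frac{3453}{-18995} - \frac{13452}{-24330}\right) + \frac{1985262}{151}}{-32361 + \left(\frac{2}{5} + \frac{0^{2}}{5}\right)} = \frac{\left(\left(-3453\right) \left(- \frac{1}{18995}\right) - - \frac{2242}{4055}\right) + \frac{1985262}{151}}{-32361 + \left(\frac{2}{5} + \frac{1}{5} \cdot 0\right)} = \frac{\left(\frac{3453}{18995} + \frac{2242}{4055}\right) + \frac{1985262}{151}}{-32361 + \left(\frac{2}{5} + 0\right)} = \frac{\frac{11317741}{15404945} + \frac{1985262}{151}}{-32361 + \frac{2}{5}} = \frac{30584560899481}{2326146695 \left(- \frac{161803}{5}\right)} = \frac{30584560899481}{2326146695} \left(- \frac{5}{161803}\right) = - \frac{30584560899481}{75275502738217}$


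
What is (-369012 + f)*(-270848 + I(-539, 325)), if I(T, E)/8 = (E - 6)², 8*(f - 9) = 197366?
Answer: -187055051490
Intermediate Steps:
f = 98719/4 (f = 9 + (⅛)*197366 = 9 + 98683/4 = 98719/4 ≈ 24680.)
I(T, E) = 8*(-6 + E)² (I(T, E) = 8*(E - 6)² = 8*(-6 + E)²)
(-369012 + f)*(-270848 + I(-539, 325)) = (-369012 + 98719/4)*(-270848 + 8*(-6 + 325)²) = -1377329*(-270848 + 8*319²)/4 = -1377329*(-270848 + 8*101761)/4 = -1377329*(-270848 + 814088)/4 = -1377329/4*543240 = -187055051490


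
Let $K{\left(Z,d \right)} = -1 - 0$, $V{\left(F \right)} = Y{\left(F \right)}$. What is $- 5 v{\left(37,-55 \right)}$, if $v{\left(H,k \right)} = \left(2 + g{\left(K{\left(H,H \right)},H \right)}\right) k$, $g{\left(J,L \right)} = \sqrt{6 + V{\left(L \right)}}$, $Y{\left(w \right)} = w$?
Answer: $550 + 275 \sqrt{43} \approx 2353.3$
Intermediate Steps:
$V{\left(F \right)} = F$
$K{\left(Z,d \right)} = -1$ ($K{\left(Z,d \right)} = -1 + 0 = -1$)
$g{\left(J,L \right)} = \sqrt{6 + L}$
$v{\left(H,k \right)} = k \left(2 + \sqrt{6 + H}\right)$ ($v{\left(H,k \right)} = \left(2 + \sqrt{6 + H}\right) k = k \left(2 + \sqrt{6 + H}\right)$)
$- 5 v{\left(37,-55 \right)} = - 5 \left(- 55 \left(2 + \sqrt{6 + 37}\right)\right) = - 5 \left(- 55 \left(2 + \sqrt{43}\right)\right) = - 5 \left(-110 - 55 \sqrt{43}\right) = 550 + 275 \sqrt{43}$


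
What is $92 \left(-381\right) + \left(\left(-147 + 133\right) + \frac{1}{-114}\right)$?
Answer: $- \frac{3997525}{114} \approx -35066.0$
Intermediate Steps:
$92 \left(-381\right) + \left(\left(-147 + 133\right) + \frac{1}{-114}\right) = -35052 - \frac{1597}{114} = - \frac{3997525}{114}$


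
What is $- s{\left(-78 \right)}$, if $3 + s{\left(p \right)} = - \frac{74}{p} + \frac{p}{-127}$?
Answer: $\frac{7118}{4953} \approx 1.4371$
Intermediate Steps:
$s{\left(p \right)} = -3 - \frac{74}{p} - \frac{p}{127}$ ($s{\left(p \right)} = -3 + \left(- \frac{74}{p} + \frac{p}{-127}\right) = -3 + \left(- \frac{74}{p} + p \left(- \frac{1}{127}\right)\right) = -3 - \left(\frac{74}{p} + \frac{p}{127}\right) = -3 - \frac{74}{p} - \frac{p}{127}$)
$- s{\left(-78 \right)} = - (-3 - \frac{74}{-78} - - \frac{78}{127}) = - (-3 - - \frac{37}{39} + \frac{78}{127}) = - (-3 + \frac{37}{39} + \frac{78}{127}) = \left(-1\right) \left(- \frac{7118}{4953}\right) = \frac{7118}{4953}$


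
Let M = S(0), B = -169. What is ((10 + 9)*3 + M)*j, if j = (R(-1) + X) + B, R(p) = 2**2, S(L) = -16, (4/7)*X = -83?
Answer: -50881/4 ≈ -12720.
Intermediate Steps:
X = -581/4 (X = (7/4)*(-83) = -581/4 ≈ -145.25)
R(p) = 4
M = -16
j = -1241/4 (j = (4 - 581/4) - 169 = -565/4 - 169 = -1241/4 ≈ -310.25)
((10 + 9)*3 + M)*j = ((10 + 9)*3 - 16)*(-1241/4) = (19*3 - 16)*(-1241/4) = (57 - 16)*(-1241/4) = 41*(-1241/4) = -50881/4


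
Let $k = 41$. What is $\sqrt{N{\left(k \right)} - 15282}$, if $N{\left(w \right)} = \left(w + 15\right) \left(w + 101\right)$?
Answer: $i \sqrt{7330} \approx 85.615 i$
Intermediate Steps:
$N{\left(w \right)} = \left(15 + w\right) \left(101 + w\right)$
$\sqrt{N{\left(k \right)} - 15282} = \sqrt{\left(1515 + 41^{2} + 116 \cdot 41\right) - 15282} = \sqrt{\left(1515 + 1681 + 4756\right) - 15282} = \sqrt{7952 - 15282} = \sqrt{-7330} = i \sqrt{7330}$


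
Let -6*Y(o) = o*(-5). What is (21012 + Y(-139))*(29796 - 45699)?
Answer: -664623477/2 ≈ -3.3231e+8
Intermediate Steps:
Y(o) = 5*o/6 (Y(o) = -o*(-5)/6 = -(-5)*o/6 = 5*o/6)
(21012 + Y(-139))*(29796 - 45699) = (21012 + (5/6)*(-139))*(29796 - 45699) = (21012 - 695/6)*(-15903) = (125377/6)*(-15903) = -664623477/2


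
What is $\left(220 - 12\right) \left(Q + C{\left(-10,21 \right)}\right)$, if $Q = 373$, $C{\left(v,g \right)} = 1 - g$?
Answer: $73424$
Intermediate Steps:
$\left(220 - 12\right) \left(Q + C{\left(-10,21 \right)}\right) = \left(220 - 12\right) \left(373 + \left(1 - 21\right)\right) = 208 \left(373 + \left(1 - 21\right)\right) = 208 \left(373 - 20\right) = 208 \cdot 353 = 73424$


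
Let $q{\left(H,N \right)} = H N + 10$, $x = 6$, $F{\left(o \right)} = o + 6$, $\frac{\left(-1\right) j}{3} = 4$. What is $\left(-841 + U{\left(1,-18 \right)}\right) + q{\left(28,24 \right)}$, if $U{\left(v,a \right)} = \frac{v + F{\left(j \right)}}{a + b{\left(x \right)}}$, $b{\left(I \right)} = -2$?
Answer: $- \frac{635}{4} \approx -158.75$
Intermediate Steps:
$j = -12$ ($j = \left(-3\right) 4 = -12$)
$F{\left(o \right)} = 6 + o$
$q{\left(H,N \right)} = 10 + H N$
$U{\left(v,a \right)} = \frac{-6 + v}{-2 + a}$ ($U{\left(v,a \right)} = \frac{v + \left(6 - 12\right)}{a - 2} = \frac{v - 6}{-2 + a} = \frac{-6 + v}{-2 + a}$)
$\left(-841 + U{\left(1,-18 \right)}\right) + q{\left(28,24 \right)} = \left(-841 + \frac{-6 + 1}{-2 - 18}\right) + \left(10 + 28 \cdot 24\right) = \left(-841 + \frac{1}{-20} \left(-5\right)\right) + \left(10 + 672\right) = \left(-841 - - \frac{1}{4}\right) + 682 = \left(-841 + \frac{1}{4}\right) + 682 = - \frac{3363}{4} + 682 = - \frac{635}{4}$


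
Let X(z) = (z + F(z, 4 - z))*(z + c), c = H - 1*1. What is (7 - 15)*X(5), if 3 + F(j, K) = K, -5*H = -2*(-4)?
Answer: -96/5 ≈ -19.200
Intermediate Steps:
H = -8/5 (H = -(-2)*(-4)/5 = -⅕*8 = -8/5 ≈ -1.6000)
F(j, K) = -3 + K
c = -13/5 (c = -8/5 - 1*1 = -8/5 - 1 = -13/5 ≈ -2.6000)
X(z) = -13/5 + z (X(z) = (z + (-3 + (4 - z)))*(z - 13/5) = (z + (1 - z))*(-13/5 + z) = 1*(-13/5 + z) = -13/5 + z)
(7 - 15)*X(5) = (7 - 15)*(-13/5 + 5) = -8*12/5 = -96/5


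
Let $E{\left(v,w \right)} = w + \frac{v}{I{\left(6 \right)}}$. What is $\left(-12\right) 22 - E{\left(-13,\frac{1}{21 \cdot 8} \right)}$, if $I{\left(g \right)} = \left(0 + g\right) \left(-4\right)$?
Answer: $- \frac{11111}{42} \approx -264.55$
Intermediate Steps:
$I{\left(g \right)} = - 4 g$ ($I{\left(g \right)} = g \left(-4\right) = - 4 g$)
$E{\left(v,w \right)} = w - \frac{v}{24}$ ($E{\left(v,w \right)} = w + \frac{v}{\left(-4\right) 6} = w + \frac{v}{-24} = w + v \left(- \frac{1}{24}\right) = w - \frac{v}{24}$)
$\left(-12\right) 22 - E{\left(-13,\frac{1}{21 \cdot 8} \right)} = \left(-12\right) 22 - \left(\frac{1}{21 \cdot 8} - - \frac{13}{24}\right) = -264 - \left(\frac{1}{21} \cdot \frac{1}{8} + \frac{13}{24}\right) = -264 - \left(\frac{1}{168} + \frac{13}{24}\right) = -264 - \frac{23}{42} = - \frac{11111}{42}$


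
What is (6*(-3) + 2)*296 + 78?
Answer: -4658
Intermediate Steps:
(6*(-3) + 2)*296 + 78 = (-18 + 2)*296 + 78 = -16*296 + 78 = -4736 + 78 = -4658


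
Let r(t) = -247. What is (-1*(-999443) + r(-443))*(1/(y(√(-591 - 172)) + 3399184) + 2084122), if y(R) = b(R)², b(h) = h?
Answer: 7077029461290024148/3398421 ≈ 2.0824e+12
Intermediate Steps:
y(R) = R²
(-1*(-999443) + r(-443))*(1/(y(√(-591 - 172)) + 3399184) + 2084122) = (-1*(-999443) - 247)*(1/((√(-591 - 172))² + 3399184) + 2084122) = (999443 - 247)*(1/((√(-763))² + 3399184) + 2084122) = 999196*(1/((I*√763)² + 3399184) + 2084122) = 999196*(1/(-763 + 3399184) + 2084122) = 999196*(1/3398421 + 2084122) = 999196*(7082723971363/3398421) = 7077029461290024148/3398421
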